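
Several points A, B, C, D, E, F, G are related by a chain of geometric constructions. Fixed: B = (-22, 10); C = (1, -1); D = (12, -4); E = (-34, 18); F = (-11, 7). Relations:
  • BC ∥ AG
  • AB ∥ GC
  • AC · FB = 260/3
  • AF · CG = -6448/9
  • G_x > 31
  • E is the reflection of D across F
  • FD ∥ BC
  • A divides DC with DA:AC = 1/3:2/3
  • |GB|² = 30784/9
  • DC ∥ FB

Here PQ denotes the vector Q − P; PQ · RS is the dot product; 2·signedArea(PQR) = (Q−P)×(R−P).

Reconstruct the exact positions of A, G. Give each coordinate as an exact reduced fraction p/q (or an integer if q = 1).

A = (25/3, -3)
G = (94/3, -14)

1. A_x = 25/3  [A divides DC with DA:AC = 1/3:2/3]
2. A_y = -3  [A divides DC with DA:AC = 1/3:2/3]
   → A = (25/3, -3)
3. G_x = 94/3  [AB ∥ GC ∩ BC ∥ AG]
4. G_y = -14  [AB ∥ GC ∩ BC ∥ AG]
   → G = (94/3, -14)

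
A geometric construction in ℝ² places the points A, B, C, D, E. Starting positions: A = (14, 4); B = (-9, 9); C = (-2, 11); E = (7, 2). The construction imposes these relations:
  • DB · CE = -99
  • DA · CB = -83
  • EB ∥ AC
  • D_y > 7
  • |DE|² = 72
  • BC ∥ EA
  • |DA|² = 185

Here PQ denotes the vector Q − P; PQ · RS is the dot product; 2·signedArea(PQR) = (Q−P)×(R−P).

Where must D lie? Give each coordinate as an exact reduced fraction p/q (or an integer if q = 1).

D = (1, 8)

1. D_x = 1  [DA · CB = -83 ∩ DB · CE = -99]
2. D_y = 8  [DA · CB = -83 ∩ DB · CE = -99]
   → D = (1, 8)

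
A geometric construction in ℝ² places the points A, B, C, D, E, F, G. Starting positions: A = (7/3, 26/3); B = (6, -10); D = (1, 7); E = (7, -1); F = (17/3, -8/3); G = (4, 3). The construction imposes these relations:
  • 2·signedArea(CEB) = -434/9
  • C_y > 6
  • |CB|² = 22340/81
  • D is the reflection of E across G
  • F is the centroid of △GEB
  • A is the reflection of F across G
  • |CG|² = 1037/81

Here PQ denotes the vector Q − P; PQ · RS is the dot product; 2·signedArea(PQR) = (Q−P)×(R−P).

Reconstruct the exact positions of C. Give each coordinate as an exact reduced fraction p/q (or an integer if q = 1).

1. C_x = 22/9  [line 9·x + -1·y + -142/9 = 0 ∩ |CG|² = 1037/81]
2. C_y = 56/9  [line 9·x + -1·y + -142/9 = 0 ∩ |CG|² = 1037/81]
   → C = (22/9, 56/9)

C = (22/9, 56/9)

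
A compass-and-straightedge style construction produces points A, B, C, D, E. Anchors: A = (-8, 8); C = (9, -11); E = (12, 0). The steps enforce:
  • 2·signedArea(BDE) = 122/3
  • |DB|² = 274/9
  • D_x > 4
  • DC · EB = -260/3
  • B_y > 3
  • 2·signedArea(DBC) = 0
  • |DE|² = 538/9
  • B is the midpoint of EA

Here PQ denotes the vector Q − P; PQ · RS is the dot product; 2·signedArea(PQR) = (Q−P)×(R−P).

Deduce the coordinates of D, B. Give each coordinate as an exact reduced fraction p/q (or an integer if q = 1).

1. B_x = 2  [B is the midpoint of EA]
2. B_y = 4  [B is the midpoint of EA]
   → B = (2, 4)
3. D_x = 13/3  [2·signedArea(DBC) = 0 ∩ DC · EB = -260/3]
4. D_y = -1  [2·signedArea(DBC) = 0 ∩ DC · EB = -260/3]
   → D = (13/3, -1)

B = (2, 4)
D = (13/3, -1)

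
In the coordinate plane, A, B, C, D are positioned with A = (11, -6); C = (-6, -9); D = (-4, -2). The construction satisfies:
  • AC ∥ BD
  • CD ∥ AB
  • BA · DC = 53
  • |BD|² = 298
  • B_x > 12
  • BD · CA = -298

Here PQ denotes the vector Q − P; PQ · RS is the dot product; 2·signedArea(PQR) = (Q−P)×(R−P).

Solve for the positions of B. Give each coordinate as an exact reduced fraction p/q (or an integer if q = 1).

B = (13, 1)

1. B_x = 13  [AC ∥ BD ∩ CD ∥ AB]
2. B_y = 1  [AC ∥ BD ∩ CD ∥ AB]
   → B = (13, 1)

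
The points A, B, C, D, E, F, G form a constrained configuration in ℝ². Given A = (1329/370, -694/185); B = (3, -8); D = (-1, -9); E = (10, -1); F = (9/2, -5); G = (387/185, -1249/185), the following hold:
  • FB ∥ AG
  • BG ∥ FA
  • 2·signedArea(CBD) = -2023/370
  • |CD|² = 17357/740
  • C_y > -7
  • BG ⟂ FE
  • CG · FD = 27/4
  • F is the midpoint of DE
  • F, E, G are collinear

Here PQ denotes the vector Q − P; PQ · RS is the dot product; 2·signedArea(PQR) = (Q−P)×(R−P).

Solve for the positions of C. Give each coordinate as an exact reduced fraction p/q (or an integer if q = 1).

C = (1183/370, -1218/185)

1. C_x = 1183/370  [2·signedArea(CBD) = -2023/370 ∩ CG · FD = 27/4]
2. C_y = -1218/185  [2·signedArea(CBD) = -2023/370 ∩ CG · FD = 27/4]
   → C = (1183/370, -1218/185)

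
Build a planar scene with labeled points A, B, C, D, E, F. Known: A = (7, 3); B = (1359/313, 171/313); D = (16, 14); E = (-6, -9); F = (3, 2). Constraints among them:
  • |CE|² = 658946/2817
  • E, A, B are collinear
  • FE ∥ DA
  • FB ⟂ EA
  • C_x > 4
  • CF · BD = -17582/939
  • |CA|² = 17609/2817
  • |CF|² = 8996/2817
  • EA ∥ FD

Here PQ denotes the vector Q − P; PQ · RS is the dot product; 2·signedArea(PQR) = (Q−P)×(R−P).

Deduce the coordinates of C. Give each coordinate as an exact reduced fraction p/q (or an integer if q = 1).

1. C_x = 4489/939  [line -3649/313·x + -4211/313·y + 75689/939 = 0 ∩ |CE|² = 658946/2817]
2. C_y = 1736/939  [line -3649/313·x + -4211/313·y + 75689/939 = 0 ∩ |CE|² = 658946/2817]
   → C = (4489/939, 1736/939)

C = (4489/939, 1736/939)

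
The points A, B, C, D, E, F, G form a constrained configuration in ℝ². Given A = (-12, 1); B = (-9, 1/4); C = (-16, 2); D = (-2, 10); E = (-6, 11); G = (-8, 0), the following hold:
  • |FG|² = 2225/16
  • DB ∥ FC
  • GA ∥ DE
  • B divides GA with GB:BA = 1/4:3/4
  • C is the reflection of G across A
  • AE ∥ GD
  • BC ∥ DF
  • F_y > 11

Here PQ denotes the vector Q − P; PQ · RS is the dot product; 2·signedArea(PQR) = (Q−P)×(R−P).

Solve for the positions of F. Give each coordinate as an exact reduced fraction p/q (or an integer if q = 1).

F = (-9, 47/4)

1. F_x = -9  [DB ∥ FC ∩ BC ∥ DF]
2. F_y = 47/4  [DB ∥ FC ∩ BC ∥ DF]
   → F = (-9, 47/4)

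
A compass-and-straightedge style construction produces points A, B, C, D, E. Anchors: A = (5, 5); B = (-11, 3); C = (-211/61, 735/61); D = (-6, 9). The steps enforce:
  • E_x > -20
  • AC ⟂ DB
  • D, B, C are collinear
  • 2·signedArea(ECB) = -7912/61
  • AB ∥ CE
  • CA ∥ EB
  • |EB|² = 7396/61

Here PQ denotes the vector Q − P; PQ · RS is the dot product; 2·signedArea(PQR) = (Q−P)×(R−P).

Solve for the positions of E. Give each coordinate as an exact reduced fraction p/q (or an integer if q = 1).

1. E_x = -1187/61  [CA ∥ EB ∩ AB ∥ CE]
2. E_y = 613/61  [CA ∥ EB ∩ AB ∥ CE]
   → E = (-1187/61, 613/61)

E = (-1187/61, 613/61)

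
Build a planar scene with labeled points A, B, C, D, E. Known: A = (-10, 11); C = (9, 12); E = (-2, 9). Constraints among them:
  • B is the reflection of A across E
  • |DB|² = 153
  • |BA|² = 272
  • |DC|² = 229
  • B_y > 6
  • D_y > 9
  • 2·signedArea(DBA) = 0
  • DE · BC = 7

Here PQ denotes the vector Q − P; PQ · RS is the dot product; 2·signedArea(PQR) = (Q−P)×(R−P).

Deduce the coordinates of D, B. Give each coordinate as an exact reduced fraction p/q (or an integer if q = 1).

1. B_x = 6  [B is the reflection of A across E]
2. B_y = 7  [B is the reflection of A across E]
   → B = (6, 7)
3. D_x = -6  [2·signedArea(DBA) = 0 ∩ DE · BC = 7]
4. D_y = 10  [2·signedArea(DBA) = 0 ∩ DE · BC = 7]
   → D = (-6, 10)

B = (6, 7)
D = (-6, 10)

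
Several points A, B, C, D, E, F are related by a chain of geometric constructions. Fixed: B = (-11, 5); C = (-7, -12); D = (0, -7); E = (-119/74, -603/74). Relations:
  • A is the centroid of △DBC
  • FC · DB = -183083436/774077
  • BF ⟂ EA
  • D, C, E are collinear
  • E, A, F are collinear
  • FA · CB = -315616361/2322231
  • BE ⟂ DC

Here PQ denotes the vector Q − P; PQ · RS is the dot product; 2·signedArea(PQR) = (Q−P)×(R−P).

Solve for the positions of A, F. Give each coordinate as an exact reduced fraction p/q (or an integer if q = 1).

1. A_x = -6  [A is the centroid of △DBC]
2. A_y = -14/3  [A is the centroid of △DBC]
   → A = (-6, -14/3)
3. F_x = -10663787/774077  [E, A, F are collinear ∩ BF ⟂ EA]
4. F_y = 1159885/774077  [E, A, F are collinear ∩ BF ⟂ EA]
   → F = (-10663787/774077, 1159885/774077)

A = (-6, -14/3)
F = (-10663787/774077, 1159885/774077)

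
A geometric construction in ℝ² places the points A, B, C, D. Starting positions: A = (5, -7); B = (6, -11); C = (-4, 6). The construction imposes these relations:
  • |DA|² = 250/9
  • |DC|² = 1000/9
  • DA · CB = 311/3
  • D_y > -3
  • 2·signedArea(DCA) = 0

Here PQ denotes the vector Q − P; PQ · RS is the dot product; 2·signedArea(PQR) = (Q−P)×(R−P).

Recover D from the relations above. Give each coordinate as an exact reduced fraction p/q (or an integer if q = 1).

1. D_x = 2  [2·signedArea(DCA) = 0 ∩ DA · CB = 311/3]
2. D_y = -8/3  [2·signedArea(DCA) = 0 ∩ DA · CB = 311/3]
   → D = (2, -8/3)

D = (2, -8/3)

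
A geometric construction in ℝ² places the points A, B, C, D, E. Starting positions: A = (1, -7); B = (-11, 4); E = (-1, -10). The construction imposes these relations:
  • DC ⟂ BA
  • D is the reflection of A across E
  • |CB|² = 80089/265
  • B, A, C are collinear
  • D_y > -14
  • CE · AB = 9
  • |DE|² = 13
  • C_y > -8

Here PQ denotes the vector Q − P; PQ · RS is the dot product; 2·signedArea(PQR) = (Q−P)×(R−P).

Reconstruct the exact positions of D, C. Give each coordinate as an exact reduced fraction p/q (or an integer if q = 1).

C = (481/265, -2053/265)
D = (-3, -13)

1. D_x = -3  [D is the reflection of A across E]
2. D_y = -13  [D is the reflection of A across E]
   → D = (-3, -13)
3. C_x = 481/265  [B, A, C are collinear ∩ DC ⟂ BA]
4. C_y = -2053/265  [B, A, C are collinear ∩ DC ⟂ BA]
   → C = (481/265, -2053/265)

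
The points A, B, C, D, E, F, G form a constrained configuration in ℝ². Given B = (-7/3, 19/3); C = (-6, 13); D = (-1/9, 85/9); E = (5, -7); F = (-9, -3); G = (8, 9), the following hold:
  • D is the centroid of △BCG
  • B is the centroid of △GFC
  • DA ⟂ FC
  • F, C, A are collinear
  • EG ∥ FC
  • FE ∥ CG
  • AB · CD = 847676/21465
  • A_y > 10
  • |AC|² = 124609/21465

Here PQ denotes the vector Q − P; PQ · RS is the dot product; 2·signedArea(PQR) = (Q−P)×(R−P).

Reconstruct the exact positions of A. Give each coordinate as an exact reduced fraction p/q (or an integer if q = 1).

A = (-5123/795, 25357/2385)

1. A_x = -5123/795  [F, C, A are collinear ∩ DA ⟂ FC]
2. A_y = 25357/2385  [F, C, A are collinear ∩ DA ⟂ FC]
   → A = (-5123/795, 25357/2385)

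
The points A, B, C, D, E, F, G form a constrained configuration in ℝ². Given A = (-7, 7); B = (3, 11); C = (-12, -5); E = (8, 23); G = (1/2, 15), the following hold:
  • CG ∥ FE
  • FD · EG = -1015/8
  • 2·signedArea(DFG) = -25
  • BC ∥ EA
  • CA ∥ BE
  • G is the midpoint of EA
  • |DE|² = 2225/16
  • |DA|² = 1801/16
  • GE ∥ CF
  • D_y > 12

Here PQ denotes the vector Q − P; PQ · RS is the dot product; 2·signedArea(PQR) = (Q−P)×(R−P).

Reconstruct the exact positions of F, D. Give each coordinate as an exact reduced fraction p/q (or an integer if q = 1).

1. F_x = -9/2  [CG ∥ FE ∩ GE ∥ CF]
2. F_y = 3  [CG ∥ FE ∩ GE ∥ CF]
   → F = (-9/2, 3)
3. D_x = 7/4  [2·signedArea(DFG) = -25 ∩ FD · EG = -1015/8]
4. D_y = 13  [2·signedArea(DFG) = -25 ∩ FD · EG = -1015/8]
   → D = (7/4, 13)

D = (7/4, 13)
F = (-9/2, 3)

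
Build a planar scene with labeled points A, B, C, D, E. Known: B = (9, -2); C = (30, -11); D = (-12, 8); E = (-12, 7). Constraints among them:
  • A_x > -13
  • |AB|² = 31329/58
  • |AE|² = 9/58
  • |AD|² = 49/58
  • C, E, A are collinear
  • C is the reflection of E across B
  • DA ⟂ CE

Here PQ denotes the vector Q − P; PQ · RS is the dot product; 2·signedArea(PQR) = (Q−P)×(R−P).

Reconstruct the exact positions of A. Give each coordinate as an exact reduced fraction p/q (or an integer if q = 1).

A = (-717/58, 415/58)

1. A_x = -717/58  [C, E, A are collinear ∩ DA ⟂ CE]
2. A_y = 415/58  [C, E, A are collinear ∩ DA ⟂ CE]
   → A = (-717/58, 415/58)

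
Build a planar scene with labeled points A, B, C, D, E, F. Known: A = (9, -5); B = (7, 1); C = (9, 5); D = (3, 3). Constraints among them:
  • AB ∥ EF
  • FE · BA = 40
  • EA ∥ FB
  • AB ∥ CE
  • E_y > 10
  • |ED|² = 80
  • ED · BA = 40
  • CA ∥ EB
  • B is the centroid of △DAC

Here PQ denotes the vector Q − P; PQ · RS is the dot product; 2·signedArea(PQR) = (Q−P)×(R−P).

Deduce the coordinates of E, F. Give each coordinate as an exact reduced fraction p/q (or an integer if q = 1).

E = (7, 11)
F = (5, 17)

1. E_x = 7  [CA ∥ EB ∩ AB ∥ CE]
2. E_y = 11  [CA ∥ EB ∩ AB ∥ CE]
   → E = (7, 11)
3. F_x = 5  [EA ∥ FB ∩ AB ∥ EF]
4. F_y = 17  [EA ∥ FB ∩ AB ∥ EF]
   → F = (5, 17)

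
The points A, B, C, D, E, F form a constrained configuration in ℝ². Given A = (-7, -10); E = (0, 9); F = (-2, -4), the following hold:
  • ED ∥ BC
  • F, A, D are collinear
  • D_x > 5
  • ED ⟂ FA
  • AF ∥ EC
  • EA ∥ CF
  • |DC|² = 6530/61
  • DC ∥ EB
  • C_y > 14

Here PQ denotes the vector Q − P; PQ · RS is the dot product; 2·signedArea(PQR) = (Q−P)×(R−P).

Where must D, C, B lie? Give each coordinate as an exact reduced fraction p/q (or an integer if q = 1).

B = (-13/61, 1180/61)
C = (5, 15)
D = (318/61, 284/61)

1. D_x = 318/61  [F, A, D are collinear ∩ ED ⟂ FA]
2. D_y = 284/61  [F, A, D are collinear ∩ ED ⟂ FA]
   → D = (318/61, 284/61)
3. C_x = 5  [EA ∥ CF ∩ AF ∥ EC]
4. C_y = 15  [EA ∥ CF ∩ AF ∥ EC]
   → C = (5, 15)
5. B_x = -13/61  [ED ∥ BC ∩ DC ∥ EB]
6. B_y = 1180/61  [ED ∥ BC ∩ DC ∥ EB]
   → B = (-13/61, 1180/61)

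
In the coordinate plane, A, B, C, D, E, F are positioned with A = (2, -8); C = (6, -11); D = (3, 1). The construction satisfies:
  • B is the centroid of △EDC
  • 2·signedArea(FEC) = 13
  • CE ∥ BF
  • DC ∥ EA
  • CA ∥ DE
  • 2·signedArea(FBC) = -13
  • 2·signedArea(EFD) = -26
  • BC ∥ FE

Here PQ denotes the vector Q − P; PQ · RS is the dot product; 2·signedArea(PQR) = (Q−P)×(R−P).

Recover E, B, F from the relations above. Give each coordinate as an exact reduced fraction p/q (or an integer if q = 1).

1. E_x = -1  [DC ∥ EA ∩ CA ∥ DE]
2. E_y = 4  [DC ∥ EA ∩ CA ∥ DE]
   → E = (-1, 4)
3. B_x = 8/3  [B is the centroid of △EDC]
4. B_y = -2  [B is the centroid of △EDC]
   → B = (8/3, -2)
5. F_x = -13/3  [BC ∥ FE ∩ CE ∥ BF]
6. F_y = 13  [BC ∥ FE ∩ CE ∥ BF]
   → F = (-13/3, 13)

B = (8/3, -2)
E = (-1, 4)
F = (-13/3, 13)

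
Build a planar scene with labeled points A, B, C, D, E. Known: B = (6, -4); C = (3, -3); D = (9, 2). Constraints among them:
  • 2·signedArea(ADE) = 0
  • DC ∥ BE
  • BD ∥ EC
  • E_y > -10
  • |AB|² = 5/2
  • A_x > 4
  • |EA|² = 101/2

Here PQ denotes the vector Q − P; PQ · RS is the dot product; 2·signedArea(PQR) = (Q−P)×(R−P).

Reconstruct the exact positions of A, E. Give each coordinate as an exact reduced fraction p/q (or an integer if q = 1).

A = (9/2, -7/2)
E = (0, -9)

1. E_x = 0  [BD ∥ EC ∩ DC ∥ BE]
2. E_y = -9  [BD ∥ EC ∩ DC ∥ BE]
   → E = (0, -9)
3. A_x = 9/2  [line 11·x + -9·y + -81 = 0 ∩ |EA|² = 101/2]
4. A_y = -7/2  [line 11·x + -9·y + -81 = 0 ∩ |EA|² = 101/2]
   → A = (9/2, -7/2)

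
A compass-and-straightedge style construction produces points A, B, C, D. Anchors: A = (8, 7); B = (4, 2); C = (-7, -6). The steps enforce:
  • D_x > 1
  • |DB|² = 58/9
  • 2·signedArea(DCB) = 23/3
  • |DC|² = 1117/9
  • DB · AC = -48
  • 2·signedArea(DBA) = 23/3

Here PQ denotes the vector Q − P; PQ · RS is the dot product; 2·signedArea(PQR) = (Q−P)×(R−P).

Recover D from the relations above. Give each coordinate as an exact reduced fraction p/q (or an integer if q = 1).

D = (5/3, 1)

1. D_x = 5/3  [2·signedArea(DBA) = 23/3 ∩ 2·signedArea(DCB) = 23/3]
2. D_y = 1  [2·signedArea(DBA) = 23/3 ∩ 2·signedArea(DCB) = 23/3]
   → D = (5/3, 1)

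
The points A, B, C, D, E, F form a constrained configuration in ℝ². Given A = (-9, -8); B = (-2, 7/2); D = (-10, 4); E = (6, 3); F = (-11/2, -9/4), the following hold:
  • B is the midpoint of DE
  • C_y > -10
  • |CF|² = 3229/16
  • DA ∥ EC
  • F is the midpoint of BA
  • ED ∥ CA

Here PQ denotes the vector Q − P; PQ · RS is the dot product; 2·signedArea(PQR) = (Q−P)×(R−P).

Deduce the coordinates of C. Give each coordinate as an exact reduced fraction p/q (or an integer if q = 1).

C = (7, -9)

1. C_x = 7  [ED ∥ CA ∩ DA ∥ EC]
2. C_y = -9  [ED ∥ CA ∩ DA ∥ EC]
   → C = (7, -9)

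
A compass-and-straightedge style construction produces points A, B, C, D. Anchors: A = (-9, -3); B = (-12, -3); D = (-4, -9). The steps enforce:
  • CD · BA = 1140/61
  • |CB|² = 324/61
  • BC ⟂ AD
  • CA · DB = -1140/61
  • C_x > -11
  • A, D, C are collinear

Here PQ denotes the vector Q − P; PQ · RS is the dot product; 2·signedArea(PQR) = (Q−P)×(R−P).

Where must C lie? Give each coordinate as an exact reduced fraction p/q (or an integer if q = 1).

1. C_x = -624/61  [A, D, C are collinear ∩ BC ⟂ AD]
2. C_y = -93/61  [A, D, C are collinear ∩ BC ⟂ AD]
   → C = (-624/61, -93/61)

C = (-624/61, -93/61)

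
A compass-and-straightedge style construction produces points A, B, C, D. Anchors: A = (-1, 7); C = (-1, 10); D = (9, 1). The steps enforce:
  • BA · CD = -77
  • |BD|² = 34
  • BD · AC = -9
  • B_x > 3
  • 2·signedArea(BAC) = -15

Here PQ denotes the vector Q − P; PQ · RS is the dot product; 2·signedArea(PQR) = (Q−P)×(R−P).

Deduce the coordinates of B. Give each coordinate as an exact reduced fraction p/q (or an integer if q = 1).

B = (4, 4)

1. B_x = 4  [2·signedArea(BAC) = -15 ∩ BA · CD = -77]
2. B_y = 4  [2·signedArea(BAC) = -15 ∩ BA · CD = -77]
   → B = (4, 4)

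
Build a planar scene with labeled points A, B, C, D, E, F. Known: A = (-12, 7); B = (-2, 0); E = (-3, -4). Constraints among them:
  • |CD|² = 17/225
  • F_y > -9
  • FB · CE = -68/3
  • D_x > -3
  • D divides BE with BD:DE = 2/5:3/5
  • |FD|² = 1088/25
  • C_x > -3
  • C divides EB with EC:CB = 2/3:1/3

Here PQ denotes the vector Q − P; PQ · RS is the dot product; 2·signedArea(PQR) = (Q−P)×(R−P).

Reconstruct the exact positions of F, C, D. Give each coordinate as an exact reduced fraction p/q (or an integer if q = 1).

1. C_x = -7/3  [C divides EB with EC:CB = 2/3:1/3]
2. C_y = -4/3  [C divides EB with EC:CB = 2/3:1/3]
   → C = (-7/3, -4/3)
3. D_x = -12/5  [D divides BE with BD:DE = 2/5:3/5]
4. D_y = -8/5  [D divides BE with BD:DE = 2/5:3/5]
   → D = (-12/5, -8/5)
5. F_x = -4  [line 2/3·x + 8/3·y + 24 = 0 ∩ |FD|² = 1088/25]
6. F_y = -8  [line 2/3·x + 8/3·y + 24 = 0 ∩ |FD|² = 1088/25]
   → F = (-4, -8)

C = (-7/3, -4/3)
D = (-12/5, -8/5)
F = (-4, -8)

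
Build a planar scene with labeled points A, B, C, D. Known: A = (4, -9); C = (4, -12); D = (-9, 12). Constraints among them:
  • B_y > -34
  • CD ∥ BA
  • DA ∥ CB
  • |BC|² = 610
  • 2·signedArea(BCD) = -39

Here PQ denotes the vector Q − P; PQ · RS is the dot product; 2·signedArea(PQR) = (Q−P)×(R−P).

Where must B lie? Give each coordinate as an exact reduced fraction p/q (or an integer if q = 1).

1. B_x = 17  [CD ∥ BA ∩ DA ∥ CB]
2. B_y = -33  [CD ∥ BA ∩ DA ∥ CB]
   → B = (17, -33)

B = (17, -33)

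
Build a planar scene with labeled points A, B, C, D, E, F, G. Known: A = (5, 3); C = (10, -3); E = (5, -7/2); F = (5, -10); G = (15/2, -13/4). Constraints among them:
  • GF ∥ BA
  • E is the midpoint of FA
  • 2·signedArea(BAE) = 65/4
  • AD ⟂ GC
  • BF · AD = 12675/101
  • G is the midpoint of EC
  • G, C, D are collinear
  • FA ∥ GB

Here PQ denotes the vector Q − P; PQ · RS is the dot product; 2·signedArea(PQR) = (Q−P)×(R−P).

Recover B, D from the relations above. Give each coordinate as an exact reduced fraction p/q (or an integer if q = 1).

1. B_x = 15/2  [GF ∥ BA ∩ FA ∥ GB]
2. B_y = 39/4  [GF ∥ BA ∩ FA ∥ GB]
   → B = (15/2, 39/4)
3. D_x = 570/101  [G, C, D are collinear ∩ AD ⟂ GC]
4. D_y = -347/101  [G, C, D are collinear ∩ AD ⟂ GC]
   → D = (570/101, -347/101)

B = (15/2, 39/4)
D = (570/101, -347/101)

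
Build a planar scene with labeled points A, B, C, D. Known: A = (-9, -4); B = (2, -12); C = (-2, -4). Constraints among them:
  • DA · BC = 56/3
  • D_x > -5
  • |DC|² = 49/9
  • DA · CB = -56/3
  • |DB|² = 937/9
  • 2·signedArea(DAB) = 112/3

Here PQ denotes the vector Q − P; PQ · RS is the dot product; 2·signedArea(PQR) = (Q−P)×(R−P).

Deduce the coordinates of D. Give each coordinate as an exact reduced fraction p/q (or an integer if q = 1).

D = (-13/3, -4)

1. D_x = -13/3  [2·signedArea(DAB) = 112/3 ∩ DA · CB = -56/3]
2. D_y = -4  [2·signedArea(DAB) = 112/3 ∩ DA · CB = -56/3]
   → D = (-13/3, -4)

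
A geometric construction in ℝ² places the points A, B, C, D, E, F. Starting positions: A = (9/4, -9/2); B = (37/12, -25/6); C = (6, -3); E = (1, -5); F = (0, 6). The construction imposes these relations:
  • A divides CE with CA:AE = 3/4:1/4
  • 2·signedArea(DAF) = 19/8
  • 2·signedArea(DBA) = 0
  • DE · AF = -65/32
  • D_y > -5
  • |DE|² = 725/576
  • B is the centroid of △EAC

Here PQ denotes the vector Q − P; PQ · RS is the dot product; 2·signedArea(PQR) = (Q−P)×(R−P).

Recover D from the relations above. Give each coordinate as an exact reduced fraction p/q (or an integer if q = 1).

D = (49/24, -55/12)

1. D_x = 49/24  [2·signedArea(DBA) = 0 ∩ DE · AF = -65/32]
2. D_y = -55/12  [2·signedArea(DBA) = 0 ∩ DE · AF = -65/32]
   → D = (49/24, -55/12)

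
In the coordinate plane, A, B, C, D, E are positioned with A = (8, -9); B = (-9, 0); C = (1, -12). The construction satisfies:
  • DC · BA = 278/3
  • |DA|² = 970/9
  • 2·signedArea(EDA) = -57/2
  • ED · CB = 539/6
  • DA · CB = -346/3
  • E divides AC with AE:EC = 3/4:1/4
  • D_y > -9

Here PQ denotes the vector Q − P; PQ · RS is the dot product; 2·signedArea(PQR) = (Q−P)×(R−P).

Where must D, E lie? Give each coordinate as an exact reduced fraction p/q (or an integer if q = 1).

1. D_x = -7/3  [DC · BA = 278/3 ∩ DA · CB = -346/3]
2. D_y = -8  [DC · BA = 278/3 ∩ DA · CB = -346/3]
   → D = (-7/3, -8)
3. E_x = 11/4  [E divides AC with AE:EC = 3/4:1/4]
4. E_y = -45/4  [E divides AC with AE:EC = 3/4:1/4]
   → E = (11/4, -45/4)

D = (-7/3, -8)
E = (11/4, -45/4)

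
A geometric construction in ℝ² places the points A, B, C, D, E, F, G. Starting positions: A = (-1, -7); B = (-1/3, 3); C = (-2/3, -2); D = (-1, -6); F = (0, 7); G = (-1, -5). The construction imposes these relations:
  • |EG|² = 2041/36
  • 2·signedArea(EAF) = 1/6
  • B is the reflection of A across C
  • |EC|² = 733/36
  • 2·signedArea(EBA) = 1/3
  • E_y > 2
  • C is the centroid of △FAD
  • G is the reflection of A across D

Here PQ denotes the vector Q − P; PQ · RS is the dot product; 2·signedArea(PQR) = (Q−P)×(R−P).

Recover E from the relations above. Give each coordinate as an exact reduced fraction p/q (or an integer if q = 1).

E = (-1/3, 5/2)

1. E_x = -1/3  [2·signedArea(EAF) = 1/6 ∩ 2·signedArea(EBA) = 1/3]
2. E_y = 5/2  [2·signedArea(EAF) = 1/6 ∩ 2·signedArea(EBA) = 1/3]
   → E = (-1/3, 5/2)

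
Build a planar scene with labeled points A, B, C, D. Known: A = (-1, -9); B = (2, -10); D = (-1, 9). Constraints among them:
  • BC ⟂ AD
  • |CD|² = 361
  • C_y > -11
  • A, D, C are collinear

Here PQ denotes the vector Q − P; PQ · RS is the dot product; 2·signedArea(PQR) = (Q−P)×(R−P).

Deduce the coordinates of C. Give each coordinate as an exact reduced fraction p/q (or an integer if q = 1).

1. C_x = -1  [A, D, C are collinear ∩ BC ⟂ AD]
2. C_y = -10  [A, D, C are collinear ∩ BC ⟂ AD]
   → C = (-1, -10)

C = (-1, -10)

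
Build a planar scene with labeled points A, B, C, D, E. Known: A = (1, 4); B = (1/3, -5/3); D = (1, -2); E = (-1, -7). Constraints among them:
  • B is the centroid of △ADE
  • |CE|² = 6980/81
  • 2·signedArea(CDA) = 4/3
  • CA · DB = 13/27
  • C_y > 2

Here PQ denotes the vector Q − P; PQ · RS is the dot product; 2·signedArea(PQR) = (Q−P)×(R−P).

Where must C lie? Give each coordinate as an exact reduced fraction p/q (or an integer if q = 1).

C = (7/9, 19/9)

1. C_x = 7/9  [2·signedArea(CDA) = 4/3 ∩ CA · DB = 13/27]
2. C_y = 19/9  [2·signedArea(CDA) = 4/3 ∩ CA · DB = 13/27]
   → C = (7/9, 19/9)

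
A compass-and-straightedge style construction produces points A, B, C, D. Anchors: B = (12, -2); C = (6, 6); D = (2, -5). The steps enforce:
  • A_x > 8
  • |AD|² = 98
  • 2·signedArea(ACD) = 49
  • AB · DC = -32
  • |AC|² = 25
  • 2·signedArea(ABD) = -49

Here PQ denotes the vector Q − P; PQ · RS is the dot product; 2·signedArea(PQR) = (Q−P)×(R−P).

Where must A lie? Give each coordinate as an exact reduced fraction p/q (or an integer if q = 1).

A = (9, 2)

1. A_x = 9  [AB · DC = -32 ∩ 2·signedArea(ABD) = -49]
2. A_y = 2  [AB · DC = -32 ∩ 2·signedArea(ABD) = -49]
   → A = (9, 2)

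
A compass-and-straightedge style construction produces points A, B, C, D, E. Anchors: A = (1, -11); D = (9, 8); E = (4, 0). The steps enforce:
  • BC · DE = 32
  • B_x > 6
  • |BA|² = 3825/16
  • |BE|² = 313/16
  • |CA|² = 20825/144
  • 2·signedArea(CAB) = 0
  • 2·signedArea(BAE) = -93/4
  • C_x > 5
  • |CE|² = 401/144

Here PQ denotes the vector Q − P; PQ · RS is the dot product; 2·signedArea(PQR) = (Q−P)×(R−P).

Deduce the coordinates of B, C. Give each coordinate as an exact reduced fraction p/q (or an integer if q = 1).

1. B_x = 7  [line -11·x + 3·y + 269/4 = 0 ∩ |BA|² = 3825/16]
2. B_y = 13/4  [line -11·x + 3·y + 269/4 = 0 ∩ |BA|² = 3825/16]
   → B = (7, 13/4)
3. C_x = 17/3  [2·signedArea(CAB) = 0 ∩ BC · DE = 32]
4. C_y = 1/12  [2·signedArea(CAB) = 0 ∩ BC · DE = 32]
   → C = (17/3, 1/12)

B = (7, 13/4)
C = (17/3, 1/12)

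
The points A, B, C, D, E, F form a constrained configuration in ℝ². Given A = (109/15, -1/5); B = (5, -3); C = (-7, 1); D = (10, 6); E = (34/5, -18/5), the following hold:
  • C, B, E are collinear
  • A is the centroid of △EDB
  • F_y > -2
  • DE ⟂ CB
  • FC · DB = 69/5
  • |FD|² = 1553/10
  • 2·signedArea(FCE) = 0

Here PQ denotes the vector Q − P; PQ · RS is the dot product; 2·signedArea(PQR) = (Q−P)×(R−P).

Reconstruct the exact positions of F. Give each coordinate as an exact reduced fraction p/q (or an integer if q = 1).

F = (-1/10, -13/10)

1. F_x = -1/10  [2·signedArea(FCE) = 0 ∩ FC · DB = 69/5]
2. F_y = -13/10  [2·signedArea(FCE) = 0 ∩ FC · DB = 69/5]
   → F = (-1/10, -13/10)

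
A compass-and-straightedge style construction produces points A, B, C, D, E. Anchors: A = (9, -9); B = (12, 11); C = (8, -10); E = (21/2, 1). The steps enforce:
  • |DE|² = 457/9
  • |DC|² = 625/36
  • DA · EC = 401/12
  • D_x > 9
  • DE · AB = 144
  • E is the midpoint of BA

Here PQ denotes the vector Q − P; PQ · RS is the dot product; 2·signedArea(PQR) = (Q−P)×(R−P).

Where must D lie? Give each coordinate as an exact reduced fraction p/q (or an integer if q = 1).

D = (55/6, -6)

1. D_x = 55/6  [DE · AB = 144 ∩ DA · EC = 401/12]
2. D_y = -6  [DE · AB = 144 ∩ DA · EC = 401/12]
   → D = (55/6, -6)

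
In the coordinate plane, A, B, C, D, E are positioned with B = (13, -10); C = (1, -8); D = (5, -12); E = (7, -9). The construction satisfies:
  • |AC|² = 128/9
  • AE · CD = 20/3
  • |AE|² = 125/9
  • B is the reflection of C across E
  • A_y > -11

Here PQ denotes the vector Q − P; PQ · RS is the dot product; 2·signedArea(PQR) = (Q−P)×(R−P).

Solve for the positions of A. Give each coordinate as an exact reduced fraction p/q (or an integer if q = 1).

A = (11/3, -32/3)

1. A_x = 11/3  [line -4·x + 4·y + 172/3 = 0 ∩ |AC|² = 128/9]
2. A_y = -32/3  [line -4·x + 4·y + 172/3 = 0 ∩ |AC|² = 128/9]
   → A = (11/3, -32/3)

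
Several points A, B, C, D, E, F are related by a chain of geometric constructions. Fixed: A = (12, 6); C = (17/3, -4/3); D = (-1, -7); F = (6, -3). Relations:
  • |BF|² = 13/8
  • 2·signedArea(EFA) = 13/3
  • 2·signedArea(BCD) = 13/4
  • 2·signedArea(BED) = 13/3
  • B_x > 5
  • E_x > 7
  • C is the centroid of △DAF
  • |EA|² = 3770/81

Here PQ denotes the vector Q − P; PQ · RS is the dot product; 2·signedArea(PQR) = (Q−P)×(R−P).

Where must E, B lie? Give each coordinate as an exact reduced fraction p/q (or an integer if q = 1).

B = (23/4, -7/4)
E = (71/9, 5/9)

1. B_x = 23/4  [line 17/3·x + -20/3·y + -177/4 = 0 ∩ |BF|² = 13/8]
2. B_y = -7/4  [line 17/3·x + -20/3·y + -177/4 = 0 ∩ |BF|² = 13/8]
   → B = (23/4, -7/4)
3. E_x = 71/9  [2·signedArea(EFA) = 13/3 ∩ 2·signedArea(BED) = 13/3]
4. E_y = 5/9  [2·signedArea(EFA) = 13/3 ∩ 2·signedArea(BED) = 13/3]
   → E = (71/9, 5/9)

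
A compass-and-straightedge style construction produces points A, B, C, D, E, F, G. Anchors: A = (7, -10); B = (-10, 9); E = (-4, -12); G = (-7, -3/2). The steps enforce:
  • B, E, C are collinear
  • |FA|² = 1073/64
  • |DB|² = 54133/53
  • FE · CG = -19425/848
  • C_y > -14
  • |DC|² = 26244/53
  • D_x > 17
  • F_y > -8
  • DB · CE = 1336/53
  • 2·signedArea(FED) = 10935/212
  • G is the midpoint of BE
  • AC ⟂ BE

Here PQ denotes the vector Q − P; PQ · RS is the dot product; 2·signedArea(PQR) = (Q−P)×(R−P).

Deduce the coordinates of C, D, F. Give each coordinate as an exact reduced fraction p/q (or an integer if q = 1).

C = (-196/53, -692/53)
D = (938/53, -368/53)
F = (7/2, -63/8)

1. C_x = -196/53  [B, E, C are collinear ∩ AC ⟂ BE]
2. C_y = -692/53  [B, E, C are collinear ∩ AC ⟂ BE]
   → C = (-196/53, -692/53)
3. D_x = 938/53  [line 16/53·x + -56/53·y + -672/53 = 0 ∩ |DB|² = 54133/53]
4. D_y = -368/53  [line 16/53·x + -56/53·y + -672/53 = 0 ∩ |DB|² = 54133/53]
   → D = (938/53, -368/53)
5. F_x = 7/2  [FE · CG = -19425/848 ∩ 2·signedArea(FED) = 10935/212]
6. F_y = -63/8  [FE · CG = -19425/848 ∩ 2·signedArea(FED) = 10935/212]
   → F = (7/2, -63/8)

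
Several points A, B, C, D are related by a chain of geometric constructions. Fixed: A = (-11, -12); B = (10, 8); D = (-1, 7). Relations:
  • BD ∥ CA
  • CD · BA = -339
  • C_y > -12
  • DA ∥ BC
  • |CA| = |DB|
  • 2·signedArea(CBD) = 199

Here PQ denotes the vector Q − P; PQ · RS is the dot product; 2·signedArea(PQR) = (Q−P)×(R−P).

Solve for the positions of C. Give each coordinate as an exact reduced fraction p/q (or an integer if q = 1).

C = (0, -11)

1. C_x = 0  [BD ∥ CA ∩ DA ∥ BC]
2. C_y = -11  [BD ∥ CA ∩ DA ∥ BC]
   → C = (0, -11)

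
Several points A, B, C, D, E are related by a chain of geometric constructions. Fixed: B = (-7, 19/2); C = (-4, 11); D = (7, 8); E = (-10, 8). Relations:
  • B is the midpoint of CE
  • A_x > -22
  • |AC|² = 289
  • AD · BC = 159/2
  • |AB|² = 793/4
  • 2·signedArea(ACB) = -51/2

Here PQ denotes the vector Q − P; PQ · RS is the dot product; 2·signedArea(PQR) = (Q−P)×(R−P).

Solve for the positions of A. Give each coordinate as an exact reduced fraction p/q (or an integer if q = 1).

1. A_x = -21  [2·signedArea(ACB) = -51/2 ∩ AD · BC = 159/2]
2. A_y = 11  [2·signedArea(ACB) = -51/2 ∩ AD · BC = 159/2]
   → A = (-21, 11)

A = (-21, 11)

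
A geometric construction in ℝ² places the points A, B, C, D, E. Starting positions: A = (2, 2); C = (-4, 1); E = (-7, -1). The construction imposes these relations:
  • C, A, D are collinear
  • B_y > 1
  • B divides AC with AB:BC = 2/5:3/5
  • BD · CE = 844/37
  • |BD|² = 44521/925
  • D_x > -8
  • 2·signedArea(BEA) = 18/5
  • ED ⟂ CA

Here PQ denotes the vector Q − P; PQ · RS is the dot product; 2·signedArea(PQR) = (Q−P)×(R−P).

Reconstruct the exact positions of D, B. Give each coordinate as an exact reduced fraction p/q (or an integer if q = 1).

B = (-2/5, 8/5)
D = (-268/37, 17/37)

1. D_x = -268/37  [C, A, D are collinear ∩ ED ⟂ CA]
2. D_y = 17/37  [C, A, D are collinear ∩ ED ⟂ CA]
   → D = (-268/37, 17/37)
3. B_x = -2/5  [B divides AC with AB:BC = 2/5:3/5]
4. B_y = 8/5  [B divides AC with AB:BC = 2/5:3/5]
   → B = (-2/5, 8/5)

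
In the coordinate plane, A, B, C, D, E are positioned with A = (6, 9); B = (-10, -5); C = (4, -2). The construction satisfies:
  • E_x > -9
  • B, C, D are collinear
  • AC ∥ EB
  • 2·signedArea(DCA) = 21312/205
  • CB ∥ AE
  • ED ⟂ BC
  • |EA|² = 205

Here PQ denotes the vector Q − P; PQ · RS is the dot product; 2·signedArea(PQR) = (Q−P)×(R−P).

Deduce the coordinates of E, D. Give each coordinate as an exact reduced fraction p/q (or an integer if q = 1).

D = (-1196/205, -842/205)
E = (-8, 6)

1. E_x = -8  [AC ∥ EB ∩ CB ∥ AE]
2. E_y = 6  [AC ∥ EB ∩ CB ∥ AE]
   → E = (-8, 6)
3. D_x = -1196/205  [B, C, D are collinear ∩ ED ⟂ BC]
4. D_y = -842/205  [B, C, D are collinear ∩ ED ⟂ BC]
   → D = (-1196/205, -842/205)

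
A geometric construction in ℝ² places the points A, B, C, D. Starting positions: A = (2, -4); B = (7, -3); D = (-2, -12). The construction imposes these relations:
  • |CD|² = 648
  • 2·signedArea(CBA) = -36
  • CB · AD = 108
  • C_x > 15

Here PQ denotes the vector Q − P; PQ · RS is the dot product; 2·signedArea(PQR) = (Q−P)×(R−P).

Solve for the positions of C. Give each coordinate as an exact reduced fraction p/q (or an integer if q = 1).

1. C_x = 16  [2·signedArea(CBA) = -36 ∩ CB · AD = 108]
2. C_y = 6  [2·signedArea(CBA) = -36 ∩ CB · AD = 108]
   → C = (16, 6)

C = (16, 6)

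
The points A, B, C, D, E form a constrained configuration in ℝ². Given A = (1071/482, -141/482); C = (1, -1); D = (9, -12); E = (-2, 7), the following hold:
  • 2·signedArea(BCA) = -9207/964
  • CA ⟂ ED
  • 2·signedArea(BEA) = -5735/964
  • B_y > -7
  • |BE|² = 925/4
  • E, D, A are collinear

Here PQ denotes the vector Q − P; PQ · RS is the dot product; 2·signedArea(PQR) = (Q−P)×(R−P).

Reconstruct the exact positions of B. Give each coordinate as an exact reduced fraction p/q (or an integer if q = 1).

1. B_x = 5  [2·signedArea(BCA) = -9207/964 ∩ 2·signedArea(BEA) = -5735/964]
2. B_y = -13/2  [2·signedArea(BCA) = -9207/964 ∩ 2·signedArea(BEA) = -5735/964]
   → B = (5, -13/2)

B = (5, -13/2)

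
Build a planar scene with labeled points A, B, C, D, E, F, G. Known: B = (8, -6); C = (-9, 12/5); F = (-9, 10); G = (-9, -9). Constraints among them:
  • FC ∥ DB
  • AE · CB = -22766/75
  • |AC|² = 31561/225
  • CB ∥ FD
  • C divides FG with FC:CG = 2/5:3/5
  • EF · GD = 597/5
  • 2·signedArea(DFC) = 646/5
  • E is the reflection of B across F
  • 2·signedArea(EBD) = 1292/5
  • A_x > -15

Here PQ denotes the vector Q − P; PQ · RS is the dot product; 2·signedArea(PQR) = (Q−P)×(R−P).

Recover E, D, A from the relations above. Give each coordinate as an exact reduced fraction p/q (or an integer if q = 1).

A = (-44/3, 64/5)
D = (8, 8/5)
E = (-26, 26)

1. E_x = -26  [E is the reflection of B across F]
2. E_y = 26  [E is the reflection of B across F]
   → E = (-26, 26)
3. D_x = 8  [FC ∥ DB ∩ CB ∥ FD]
4. D_y = 8/5  [FC ∥ DB ∩ CB ∥ FD]
   → D = (8, 8/5)
5. A_x = -44/3  [line -17·x + 42/5·y + -26764/75 = 0 ∩ |AC|² = 31561/225]
6. A_y = 64/5  [line -17·x + 42/5·y + -26764/75 = 0 ∩ |AC|² = 31561/225]
   → A = (-44/3, 64/5)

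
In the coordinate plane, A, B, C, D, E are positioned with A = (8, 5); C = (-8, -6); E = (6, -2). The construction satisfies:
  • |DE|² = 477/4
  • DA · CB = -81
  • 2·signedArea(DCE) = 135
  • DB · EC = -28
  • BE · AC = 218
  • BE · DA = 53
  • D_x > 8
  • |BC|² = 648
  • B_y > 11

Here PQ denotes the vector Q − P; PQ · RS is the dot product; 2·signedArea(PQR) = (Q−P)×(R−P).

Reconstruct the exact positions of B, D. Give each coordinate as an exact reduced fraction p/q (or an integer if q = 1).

1. B_x = 10  [line 16·x + 11·y + -292 = 0 ∩ |BC|² = 648]
2. B_y = 12  [line 16·x + 11·y + -292 = 0 ∩ |BC|² = 648]
   → B = (10, 12)
3. D_x = 9  [DB · EC = -28 ∩ 2·signedArea(DCE) = 135]
4. D_y = 17/2  [DB · EC = -28 ∩ 2·signedArea(DCE) = 135]
   → D = (9, 17/2)

B = (10, 12)
D = (9, 17/2)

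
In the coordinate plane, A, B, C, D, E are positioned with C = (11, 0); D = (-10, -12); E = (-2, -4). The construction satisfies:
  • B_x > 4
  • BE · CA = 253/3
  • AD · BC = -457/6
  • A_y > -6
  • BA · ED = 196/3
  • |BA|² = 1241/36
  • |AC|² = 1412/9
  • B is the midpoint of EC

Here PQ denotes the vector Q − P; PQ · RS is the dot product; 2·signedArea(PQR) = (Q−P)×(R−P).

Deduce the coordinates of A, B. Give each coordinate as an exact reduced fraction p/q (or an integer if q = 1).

A = (-1/3, -16/3)
B = (9/2, -2)

1. B_x = 9/2  [B is the midpoint of EC]
2. B_y = -2  [B is the midpoint of EC]
   → B = (9/2, -2)
3. A_x = -1/3  [AD · BC = -457/6 ∩ BA · ED = 196/3]
4. A_y = -16/3  [AD · BC = -457/6 ∩ BA · ED = 196/3]
   → A = (-1/3, -16/3)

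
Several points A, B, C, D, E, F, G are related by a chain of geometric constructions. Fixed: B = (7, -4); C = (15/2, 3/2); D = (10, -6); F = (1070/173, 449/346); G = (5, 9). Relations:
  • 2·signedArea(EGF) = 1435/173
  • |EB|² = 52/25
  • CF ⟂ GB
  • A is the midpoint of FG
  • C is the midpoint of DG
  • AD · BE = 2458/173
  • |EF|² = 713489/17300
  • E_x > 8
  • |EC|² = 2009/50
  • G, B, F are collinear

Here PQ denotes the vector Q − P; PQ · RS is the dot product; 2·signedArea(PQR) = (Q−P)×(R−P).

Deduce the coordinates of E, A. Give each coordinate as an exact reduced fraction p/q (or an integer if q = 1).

1. E_x = 41/5  [line 2665/346·x + 205/173·y + -19885/346 = 0 ∩ |EC|² = 2009/50]
2. E_y = -24/5  [line 2665/346·x + 205/173·y + -19885/346 = 0 ∩ |EC|² = 2009/50]
   → E = (41/5, -24/5)
3. A_x = 1935/346  [A is the midpoint of FG]
4. A_y = 3563/692  [A is the midpoint of FG]
   → A = (1935/346, 3563/692)

A = (1935/346, 3563/692)
E = (41/5, -24/5)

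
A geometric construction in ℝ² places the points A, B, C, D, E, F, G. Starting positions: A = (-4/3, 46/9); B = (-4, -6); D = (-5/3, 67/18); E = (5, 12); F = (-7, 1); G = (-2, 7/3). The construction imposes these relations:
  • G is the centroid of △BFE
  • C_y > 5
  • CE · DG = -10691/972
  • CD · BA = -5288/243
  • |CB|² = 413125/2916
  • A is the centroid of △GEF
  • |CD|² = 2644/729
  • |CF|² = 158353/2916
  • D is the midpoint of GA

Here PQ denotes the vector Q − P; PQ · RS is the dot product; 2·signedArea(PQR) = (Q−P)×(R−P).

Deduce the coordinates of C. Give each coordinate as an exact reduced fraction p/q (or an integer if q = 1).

C = (-11/9, 301/54)

1. C_x = -11/9  [line 1/3·x + 25/18·y + -7129/972 = 0 ∩ |CD|² = 2644/729]
2. C_y = 301/54  [line 1/3·x + 25/18·y + -7129/972 = 0 ∩ |CD|² = 2644/729]
   → C = (-11/9, 301/54)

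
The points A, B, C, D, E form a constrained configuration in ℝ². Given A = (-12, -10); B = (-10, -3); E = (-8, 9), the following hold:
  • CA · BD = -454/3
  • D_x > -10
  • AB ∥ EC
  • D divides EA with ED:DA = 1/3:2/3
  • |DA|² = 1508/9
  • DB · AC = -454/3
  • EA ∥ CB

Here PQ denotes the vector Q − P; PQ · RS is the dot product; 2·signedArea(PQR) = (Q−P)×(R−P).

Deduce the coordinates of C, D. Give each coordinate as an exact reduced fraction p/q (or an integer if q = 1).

1. C_x = -6  [EA ∥ CB ∩ AB ∥ EC]
2. C_y = 16  [EA ∥ CB ∩ AB ∥ EC]
   → C = (-6, 16)
3. D_x = -28/3  [D divides EA with ED:DA = 1/3:2/3]
4. D_y = 8/3  [D divides EA with ED:DA = 1/3:2/3]
   → D = (-28/3, 8/3)

C = (-6, 16)
D = (-28/3, 8/3)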